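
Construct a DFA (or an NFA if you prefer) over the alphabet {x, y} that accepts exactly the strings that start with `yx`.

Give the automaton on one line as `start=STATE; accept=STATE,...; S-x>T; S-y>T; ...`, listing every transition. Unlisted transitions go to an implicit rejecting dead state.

Check the first 2 symbols one by one: q0 through q1 record how many have matched `yx` so far; any wrong symbol goes to the dead state q3. After all 2 match we enter the accepting sink q2.
A 4-state machine:
        x   y  
>  q0   q3  q1 
   q1   q2  q3 
 * q2   q2  q2 
   q3   q3  q3 
(> = start, * = accepting)

start=q0; accept=q2; q0-x>q3; q0-y>q1; q1-x>q2; q1-y>q3; q2-x>q2; q2-y>q2; q3-x>q3; q3-y>q3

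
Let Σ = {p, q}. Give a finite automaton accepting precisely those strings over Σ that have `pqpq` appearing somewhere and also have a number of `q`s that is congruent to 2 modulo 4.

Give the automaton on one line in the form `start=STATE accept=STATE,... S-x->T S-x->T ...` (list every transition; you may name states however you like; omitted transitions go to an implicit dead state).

start=A accept=K A-p->B A-q->C B-p->B B-q->D C-p->E C-q->F D-p->G D-q->F E-p->E E-q->H F-p->I F-q->J G-p->E G-q->K H-p->L H-q->J I-p->I I-q->M J-p->N J-q->A K-p->K K-q->O L-p->I L-q->O M-p->P M-q->A N-p->N N-q->Q O-p->O O-q->R P-p->N P-q->R Q-p->S Q-q->C R-p->R R-q->T S-p->B S-q->T T-p->T T-q->K

Build one automaton per condition and run them in lockstep. One (5 states) tracks whether and how much of `pqpq` has been seen; the other (4 states) tracks the count of `q`s modulo 4. Each combined state is a pair, one component from each; accept when both components accept.
With 20 states:
       p  q 
>  A   B  C 
   B   B  D 
   C   E  F 
   D   G  F 
   E   E  H 
   F   I  J 
   G   E  K 
   H   L  J 
   I   I  M 
   J   N  A 
 * K   K  O 
   L   I  O 
   M   P  A 
   N   N  Q 
   O   O  R 
   P   N  R 
   Q   S  C 
   R   R  T 
   S   B  T 
   T   T  K 
(> = start, * = accepting)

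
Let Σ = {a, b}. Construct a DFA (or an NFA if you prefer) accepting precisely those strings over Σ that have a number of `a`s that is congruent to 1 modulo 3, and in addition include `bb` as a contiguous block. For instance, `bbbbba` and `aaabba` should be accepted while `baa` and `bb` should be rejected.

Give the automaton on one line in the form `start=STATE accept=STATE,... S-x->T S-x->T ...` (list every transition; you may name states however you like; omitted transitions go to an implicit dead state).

start=q0 accept=q7 q0-a->q1 q0-b->q2 q1-a->q3 q1-b->q4 q2-a->q1 q2-b->q5 q3-a->q0 q3-b->q6 q4-a->q3 q4-b->q7 q5-a->q7 q5-b->q5 q6-a->q0 q6-b->q8 q7-a->q8 q7-b->q7 q8-a->q5 q8-b->q8

Run two small machines in parallel and take their product. One (3 states) tracks the count of `a`s modulo 3; the other (3 states) tracks whether and how much of `bb` has been seen. Each combined state is a pair, one component from each; accept when both components accept.
With 9 states:
        a   b  
>  q0   q1  q2 
   q1   q3  q4 
   q2   q1  q5 
   q3   q0  q6 
   q4   q3  q7 
   q5   q7  q5 
   q6   q0  q8 
 * q7   q8  q7 
   q8   q5  q8 
(> = start, * = accepting)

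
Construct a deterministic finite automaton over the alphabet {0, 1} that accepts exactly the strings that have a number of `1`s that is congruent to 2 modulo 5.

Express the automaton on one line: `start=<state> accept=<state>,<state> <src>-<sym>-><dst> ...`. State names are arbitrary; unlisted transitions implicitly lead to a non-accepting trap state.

start=S0 accept=S2 S0-0->S0 S0-1->S1 S1-0->S1 S1-1->S2 S2-0->S2 S2-1->S3 S3-0->S3 S3-1->S4 S4-0->S4 S4-1->S0

The only thing that matters is how many `1`s have appeared, reduced mod 5. Use one state per residue: S0 for 0, …, S4 for 4. Reading `1` moves to the next residue; anything else stays put. S2 is accepting.
A 5-state machine:
        0   1  
>  S0   S0  S1 
   S1   S1  S2 
 * S2   S2  S3 
   S3   S3  S4 
   S4   S4  S0 
(> = start, * = accepting)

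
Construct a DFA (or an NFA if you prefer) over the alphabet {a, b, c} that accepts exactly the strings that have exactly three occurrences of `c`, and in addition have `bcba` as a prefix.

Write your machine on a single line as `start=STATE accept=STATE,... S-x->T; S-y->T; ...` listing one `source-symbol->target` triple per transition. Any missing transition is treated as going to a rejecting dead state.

start=S0; accept=S11; S0-a->S1; S0-b->S2; S0-c->S3; S1-a->S1; S1-b->S1; S1-c->S3; S2-a->S1; S2-b->S1; S2-c->S4; S3-a->S3; S3-b->S3; S3-c->S5; S4-a->S3; S4-b->S6; S4-c->S5; S5-a->S5; S5-b->S5; S5-c->S7; S6-a->S8; S6-b->S3; S6-c->S5; S7-a->S7; S7-b->S7; S7-c->S9; S8-a->S8; S8-b->S8; S8-c->S10; S9-a->S9; S9-b->S9; S9-c->S9; S10-a->S10; S10-b->S10; S10-c->S11; S11-a->S11; S11-b->S11; S11-c->S12; S12-a->S12; S12-b->S12; S12-c->S12

Handle the two conditions separately and then intersect. One (5 states) tracks the count of `c`s, saturating at 4; the other (6 states) tracks whether the input so far still matches the prefix `bcba`. Each combined state is a pair, one component from each; accept when both components accept.
A 13-state machine:
          a    b    c  
>  S0     S1   S2   S3 
   S1     S1   S1   S3 
   S2     S1   S1   S4 
   S3     S3   S3   S5 
   S4     S3   S6   S5 
   S5     S5   S5   S7 
   S6     S8   S3   S5 
   S7     S7   S7   S9 
   S8     S8   S8  S10 
   S9     S9   S9   S9 
   S10   S10  S10  S11 
 * S11   S11  S11  S12 
   S12   S12  S12  S12 
(> = start, * = accepting)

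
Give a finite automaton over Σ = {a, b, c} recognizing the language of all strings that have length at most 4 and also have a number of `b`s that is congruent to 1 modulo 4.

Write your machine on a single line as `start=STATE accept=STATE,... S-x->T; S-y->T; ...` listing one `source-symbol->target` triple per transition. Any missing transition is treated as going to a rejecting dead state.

Handle the two conditions separately and then intersect. The first has 6 states tracking the input length, saturating at 5; the second has 4 states tracking the count of `b`s modulo 4. A product state is a pair (one from each), accepting exactly when both do. After merging equivalent states the machine shrinks.
        a   b   c  
>  q0   q1  q2  q1 
   q1   q3  q4  q3 
 * q2   q4  q5  q4 
   q3   q6  q7  q6 
 * q4   q7  q5  q7 
   q5   q5  q5  q5 
   q6   q5  q8  q5 
 * q7   q8  q5  q8 
 * q8   q5  q5  q5 
(> = start, * = accepting)

start=q0; accept=q2,q4,q7,q8; q0-a->q1; q0-b->q2; q0-c->q1; q1-a->q3; q1-b->q4; q1-c->q3; q2-a->q4; q2-b->q5; q2-c->q4; q3-a->q6; q3-b->q7; q3-c->q6; q4-a->q7; q4-b->q5; q4-c->q7; q5-a->q5; q5-b->q5; q5-c->q5; q6-a->q5; q6-b->q8; q6-c->q5; q7-a->q8; q7-b->q5; q7-c->q8; q8-a->q5; q8-b->q5; q8-c->q5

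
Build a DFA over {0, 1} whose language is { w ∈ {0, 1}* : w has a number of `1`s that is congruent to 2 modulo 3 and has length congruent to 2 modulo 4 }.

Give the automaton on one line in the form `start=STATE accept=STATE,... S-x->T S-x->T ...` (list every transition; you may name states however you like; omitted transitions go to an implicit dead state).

start=A accept=F A-0->B A-1->C B-0->D B-1->E C-0->E C-1->F D-0->G D-1->H E-0->H E-1->I F-0->I F-1->G G-0->A G-1->J H-0->J H-1->K I-0->K I-1->A J-0->C J-1->L K-0->L K-1->B L-0->F L-1->D

Handle the two conditions separately and then intersect. The first has 3 states tracking the count of `1`s modulo 3; the second has 4 states tracking the input length modulo 4. A product state is a pair (one from each), accepting exactly when both do.
A 12-state machine:
       0  1 
>  A   B  C 
   B   D  E 
   C   E  F 
   D   G  H 
   E   H  I 
 * F   I  G 
   G   A  J 
   H   J  K 
   I   K  A 
   J   C  L 
   K   L  B 
   L   F  D 
(> = start, * = accepting)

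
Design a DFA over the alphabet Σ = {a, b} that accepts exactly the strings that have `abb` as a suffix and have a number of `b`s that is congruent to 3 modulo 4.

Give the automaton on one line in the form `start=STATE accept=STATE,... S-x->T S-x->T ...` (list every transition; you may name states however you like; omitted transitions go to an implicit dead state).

Handle the two conditions separately and then intersect. The first has 4 states tracking how much of the suffix `abb` has currently been matched; the second has 4 states tracking the count of `b`s modulo 4. A product state is a pair (one from each), accepting exactly when both do.
16 states suffice.
          a    b  
>  s0     s1   s2 
   s1     s1   s3 
   s2     s4   s5 
   s3     s4   s6 
   s4     s4   s7 
   s5     s8   s9 
   s6     s8   s9 
   s7     s8  s10 
   s8     s8  s11 
   s9    s12   s0 
 * s10   s12   s0 
   s11   s12  s13 
   s12   s12  s14 
   s13    s1   s2 
   s14    s1  s15 
   s15    s4   s5 
(> = start, * = accepting)

start=s0 accept=s10 s0-a->s1 s0-b->s2 s1-a->s1 s1-b->s3 s2-a->s4 s2-b->s5 s3-a->s4 s3-b->s6 s4-a->s4 s4-b->s7 s5-a->s8 s5-b->s9 s6-a->s8 s6-b->s9 s7-a->s8 s7-b->s10 s8-a->s8 s8-b->s11 s9-a->s12 s9-b->s0 s10-a->s12 s10-b->s0 s11-a->s12 s11-b->s13 s12-a->s12 s12-b->s14 s13-a->s1 s13-b->s2 s14-a->s1 s14-b->s15 s15-a->s4 s15-b->s5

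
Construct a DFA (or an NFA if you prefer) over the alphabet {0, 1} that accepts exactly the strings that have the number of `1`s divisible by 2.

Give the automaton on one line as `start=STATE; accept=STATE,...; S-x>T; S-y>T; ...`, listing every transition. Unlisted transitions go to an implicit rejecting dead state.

start=s0; accept=s0; s0-0>s0; s0-1>s1; s1-0>s1; s1-1>s0

The only thing that matters is how many `1`s have appeared, reduced mod 2. Use one state per residue: s0 for 0, …, s1 for 1. Reading `1` moves to the next residue; anything else stays put. s0 is accepting.
2 states suffice.
        0   1  
>* s0   s0  s1 
   s1   s1  s0 
(> = start, * = accepting)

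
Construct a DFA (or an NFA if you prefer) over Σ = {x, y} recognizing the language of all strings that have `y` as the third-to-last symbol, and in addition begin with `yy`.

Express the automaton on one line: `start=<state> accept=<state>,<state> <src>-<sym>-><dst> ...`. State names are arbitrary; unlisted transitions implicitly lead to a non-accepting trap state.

Handle the two conditions separately and then intersect. The first has 15 states tracking the last 3 symbols read; the second has 4 states tracking whether the input so far still matches the prefix `yy`. A product state is a pair (one from each), accepting exactly when both do.
23 states suffice.
          x    y  
>  q0     q1   q2 
   q1     q3   q4 
   q2     q5   q6 
   q3     q7   q8 
   q4     q9  q10 
   q5    q11  q12 
   q6    q13  q14 
   q7     q7   q8 
   q8     q9  q10 
   q9    q11  q12 
   q10   q15  q16 
   q11    q7   q8 
   q12    q9  q10 
 * q13   q17  q18 
 * q14   q13  q14 
   q15   q11  q12 
   q16   q15  q16 
 * q17   q19  q20 
 * q18   q21  q22 
   q19   q19  q20 
   q20   q21  q22 
   q21   q17  q18 
   q22   q13  q14 
(> = start, * = accepting)

start=q0 accept=q13,q14,q17,q18 q0-x->q1 q0-y->q2 q1-x->q3 q1-y->q4 q2-x->q5 q2-y->q6 q3-x->q7 q3-y->q8 q4-x->q9 q4-y->q10 q5-x->q11 q5-y->q12 q6-x->q13 q6-y->q14 q7-x->q7 q7-y->q8 q8-x->q9 q8-y->q10 q9-x->q11 q9-y->q12 q10-x->q15 q10-y->q16 q11-x->q7 q11-y->q8 q12-x->q9 q12-y->q10 q13-x->q17 q13-y->q18 q14-x->q13 q14-y->q14 q15-x->q11 q15-y->q12 q16-x->q15 q16-y->q16 q17-x->q19 q17-y->q20 q18-x->q21 q18-y->q22 q19-x->q19 q19-y->q20 q20-x->q21 q20-y->q22 q21-x->q17 q21-y->q18 q22-x->q13 q22-y->q14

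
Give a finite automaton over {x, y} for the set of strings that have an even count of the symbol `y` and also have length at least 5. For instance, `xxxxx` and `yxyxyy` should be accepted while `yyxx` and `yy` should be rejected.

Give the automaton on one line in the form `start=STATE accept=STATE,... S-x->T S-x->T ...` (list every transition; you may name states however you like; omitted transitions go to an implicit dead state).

start=S0 accept=S9,S11 S0-x->S1 S0-y->S2 S1-x->S3 S1-y->S4 S2-x->S4 S2-y->S3 S3-x->S5 S3-y->S6 S4-x->S6 S4-y->S5 S5-x->S7 S5-y->S8 S6-x->S8 S6-y->S7 S7-x->S9 S7-y->S10 S8-x->S10 S8-y->S9 S9-x->S11 S9-y->S12 S10-x->S12 S10-y->S11 S11-x->S11 S11-y->S12 S12-x->S12 S12-y->S11

Handle the two conditions separately and then intersect. One (2 states) tracks the count of `y`s modulo 2; the other (7 states) tracks the input length, saturating at 6. Each combined state is a pair, one component from each; accept when both components accept.
With 13 states:
          x    y  
>  S0     S1   S2 
   S1     S3   S4 
   S2     S4   S3 
   S3     S5   S6 
   S4     S6   S5 
   S5     S7   S8 
   S6     S8   S7 
   S7     S9  S10 
   S8    S10   S9 
 * S9    S11  S12 
   S10   S12  S11 
 * S11   S11  S12 
   S12   S12  S11 
(> = start, * = accepting)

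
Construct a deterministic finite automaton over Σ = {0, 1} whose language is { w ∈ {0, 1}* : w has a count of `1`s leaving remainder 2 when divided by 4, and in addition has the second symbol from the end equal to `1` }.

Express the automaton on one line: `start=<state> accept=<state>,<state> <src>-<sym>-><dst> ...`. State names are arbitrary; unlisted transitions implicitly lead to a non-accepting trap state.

Run two small machines in parallel and take their product. One (4 states) tracks the count of `1`s modulo 4; the other (7 states) tracks the last 2 symbols read. Each combined state is a pair, one component from each; accept when both components accept.
          0    1  
>  q0     q1   q2 
   q1     q3   q4 
   q2     q5   q6 
   q3     q3   q4 
   q4     q5   q6 
   q5     q7   q8 
 * q6     q9  q10 
   q7     q7   q8 
   q8     q9  q10 
 * q9    q11  q12 
   q10   q13  q14 
   q11   q11  q12 
   q12   q13  q14 
   q13   q15  q16 
   q14   q17  q18 
   q15   q15  q16 
   q16   q17  q18 
   q17    q3   q4 
   q18    q5   q6 
(> = start, * = accepting)

start=q0 accept=q6,q9 q0-0->q1 q0-1->q2 q1-0->q3 q1-1->q4 q2-0->q5 q2-1->q6 q3-0->q3 q3-1->q4 q4-0->q5 q4-1->q6 q5-0->q7 q5-1->q8 q6-0->q9 q6-1->q10 q7-0->q7 q7-1->q8 q8-0->q9 q8-1->q10 q9-0->q11 q9-1->q12 q10-0->q13 q10-1->q14 q11-0->q11 q11-1->q12 q12-0->q13 q12-1->q14 q13-0->q15 q13-1->q16 q14-0->q17 q14-1->q18 q15-0->q15 q15-1->q16 q16-0->q17 q16-1->q18 q17-0->q3 q17-1->q4 q18-0->q5 q18-1->q6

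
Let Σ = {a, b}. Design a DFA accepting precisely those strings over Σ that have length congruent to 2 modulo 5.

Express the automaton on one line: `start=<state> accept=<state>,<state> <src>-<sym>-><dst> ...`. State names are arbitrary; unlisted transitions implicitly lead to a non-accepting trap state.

start=S0 accept=S2 S0-a->S1 S0-b->S1 S1-a->S2 S1-b->S2 S2-a->S3 S2-b->S3 S3-a->S4 S3-b->S4 S4-a->S0 S4-b->S0

Only the length mod 5 matters, so use a 5-cycle: from any state, every input symbol moves to the next state, wrapping S4 back to S0. Mark S2 accepting.
        a   b  
>  S0   S1  S1 
   S1   S2  S2 
 * S2   S3  S3 
   S3   S4  S4 
   S4   S0  S0 
(> = start, * = accepting)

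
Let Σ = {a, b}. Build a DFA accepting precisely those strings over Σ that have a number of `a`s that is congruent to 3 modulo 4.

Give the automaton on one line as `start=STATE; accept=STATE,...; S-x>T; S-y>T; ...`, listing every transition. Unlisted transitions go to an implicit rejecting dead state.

The only thing that matters is how many `a`s have appeared, reduced mod 4. Use one state per residue: q0 for 0, …, q3 for 3. Reading `a` moves to the next residue; anything else stays put. q3 is accepting.
4 states suffice.
        a   b  
>  q0   q1  q0 
   q1   q2  q1 
   q2   q3  q2 
 * q3   q0  q3 
(> = start, * = accepting)

start=q0; accept=q3; q0-a>q1; q0-b>q0; q1-a>q2; q1-b>q1; q2-a>q3; q2-b>q2; q3-a>q0; q3-b>q3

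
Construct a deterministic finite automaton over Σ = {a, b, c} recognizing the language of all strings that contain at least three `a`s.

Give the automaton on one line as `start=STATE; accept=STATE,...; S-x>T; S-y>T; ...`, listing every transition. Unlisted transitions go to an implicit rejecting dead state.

Only the number of `a`s matters, and only up to 4. Make a chain q0 → q1 → q2 → q3 → q4 advanced by each `a` (with q4 absorbing); every other symbol self-loops. The accepting set is {q3, q4}.
With 5 states:
        a   b   c  
>  q0   q1  q0  q0 
   q1   q2  q1  q1 
   q2   q3  q2  q2 
 * q3   q4  q3  q3 
 * q4   q4  q4  q4 
(> = start, * = accepting)

start=q0; accept=q3,q4; q0-a>q1; q0-b>q0; q0-c>q0; q1-a>q2; q1-b>q1; q1-c>q1; q2-a>q3; q2-b>q2; q2-c>q2; q3-a>q4; q3-b>q3; q3-c>q3; q4-a>q4; q4-b>q4; q4-c>q4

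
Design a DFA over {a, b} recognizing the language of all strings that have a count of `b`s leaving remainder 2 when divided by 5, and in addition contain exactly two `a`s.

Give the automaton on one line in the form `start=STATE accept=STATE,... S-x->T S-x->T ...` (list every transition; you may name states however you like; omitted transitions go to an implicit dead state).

Run two small machines in parallel and take their product. The first has 5 states tracking the count of `b`s modulo 5; the second has 4 states tracking the count of `a`s, saturating at 3. A product state is a pair (one from each), accepting exactly when both do.
A 20-state machine:
          a    b  
>  q0     q1   q2 
   q1     q3   q4 
   q2     q4   q5 
   q3     q6   q7 
   q4     q7   q8 
   q5     q8   q9 
   q6     q6  q10 
   q7    q10  q11 
   q8    q11  q12 
   q9    q12  q13 
   q10   q10  q14 
 * q11   q14  q15 
   q12   q15  q16 
   q13   q16   q0 
   q14   q14  q17 
   q15   q17  q18 
   q16   q18   q1 
   q17   q17  q19 
   q18   q19   q3 
   q19   q19   q6 
(> = start, * = accepting)

start=q0 accept=q11 q0-a->q1 q0-b->q2 q1-a->q3 q1-b->q4 q2-a->q4 q2-b->q5 q3-a->q6 q3-b->q7 q4-a->q7 q4-b->q8 q5-a->q8 q5-b->q9 q6-a->q6 q6-b->q10 q7-a->q10 q7-b->q11 q8-a->q11 q8-b->q12 q9-a->q12 q9-b->q13 q10-a->q10 q10-b->q14 q11-a->q14 q11-b->q15 q12-a->q15 q12-b->q16 q13-a->q16 q13-b->q0 q14-a->q14 q14-b->q17 q15-a->q17 q15-b->q18 q16-a->q18 q16-b->q1 q17-a->q17 q17-b->q19 q18-a->q19 q18-b->q3 q19-a->q19 q19-b->q6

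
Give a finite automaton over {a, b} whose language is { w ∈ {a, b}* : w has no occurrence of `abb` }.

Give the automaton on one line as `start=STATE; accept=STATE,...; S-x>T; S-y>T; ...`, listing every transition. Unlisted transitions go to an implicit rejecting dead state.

start=s0; accept=s0,s1,s2; s0-a>s1; s0-b>s0; s1-a>s1; s1-b>s2; s2-a>s1; s2-b>s3; s3-a>s3; s3-b>s3

Track partial matches of the forbidden pattern `abb`. State s3 is a dead state reached once `abb` has occurred; every other state accepts. s0 means no part of `abb` is currently matched.
        a   b  
>* s0   s1  s0 
 * s1   s1  s2 
 * s2   s1  s3 
   s3   s3  s3 
(> = start, * = accepting)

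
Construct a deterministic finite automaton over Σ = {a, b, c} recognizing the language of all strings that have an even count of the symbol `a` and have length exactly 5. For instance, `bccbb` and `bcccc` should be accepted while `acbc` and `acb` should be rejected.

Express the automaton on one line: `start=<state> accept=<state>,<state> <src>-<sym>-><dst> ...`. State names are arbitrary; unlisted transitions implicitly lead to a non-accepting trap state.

start=q0 accept=q10 q0-a->q1 q0-b->q2 q0-c->q2 q1-a->q3 q1-b->q4 q1-c->q4 q2-a->q4 q2-b->q3 q2-c->q3 q3-a->q5 q3-b->q6 q3-c->q6 q4-a->q6 q4-b->q5 q4-c->q5 q5-a->q7 q5-b->q8 q5-c->q8 q6-a->q8 q6-b->q7 q6-c->q7 q7-a->q9 q7-b->q10 q7-c->q10 q8-a->q10 q8-b->q9 q8-c->q9 q9-a->q11 q9-b->q12 q9-c->q12 q10-a->q12 q10-b->q11 q10-c->q11 q11-a->q12 q11-b->q11 q11-c->q11 q12-a->q11 q12-b->q12 q12-c->q12

Run two small machines in parallel and take their product. The first has 2 states tracking the count of `a`s modulo 2; the second has 7 states tracking the input length, saturating at 6. A product state is a pair (one from each), accepting exactly when both do.
A 13-state machine:
          a    b    c  
>  q0     q1   q2   q2 
   q1     q3   q4   q4 
   q2     q4   q3   q3 
   q3     q5   q6   q6 
   q4     q6   q5   q5 
   q5     q7   q8   q8 
   q6     q8   q7   q7 
   q7     q9  q10  q10 
   q8    q10   q9   q9 
   q9    q11  q12  q12 
 * q10   q12  q11  q11 
   q11   q12  q11  q11 
   q12   q11  q12  q12 
(> = start, * = accepting)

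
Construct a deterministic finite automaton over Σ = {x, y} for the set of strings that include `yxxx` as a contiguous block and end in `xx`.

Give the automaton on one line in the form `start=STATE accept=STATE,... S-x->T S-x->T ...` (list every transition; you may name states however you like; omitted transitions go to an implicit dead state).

Run two small machines in parallel and take their product. The first has 5 states tracking whether and how much of `yxxx` has been seen; the second has 3 states tracking how much of the suffix `xx` has currently been matched. A product state is a pair (one from each), accepting exactly when both do. Equivalent product states are then merged.
A 7-state machine:
        x   y  
>  q0   q0  q1 
   q1   q2  q1 
   q2   q3  q1 
   q3   q4  q1 
 * q4   q4  q5 
   q5   q6  q5 
   q6   q4  q5 
(> = start, * = accepting)

start=q0 accept=q4 q0-x->q0 q0-y->q1 q1-x->q2 q1-y->q1 q2-x->q3 q2-y->q1 q3-x->q4 q3-y->q1 q4-x->q4 q4-y->q5 q5-x->q6 q5-y->q5 q6-x->q4 q6-y->q5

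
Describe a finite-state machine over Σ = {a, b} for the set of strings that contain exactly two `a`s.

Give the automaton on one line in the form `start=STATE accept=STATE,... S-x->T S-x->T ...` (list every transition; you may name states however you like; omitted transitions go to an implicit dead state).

Only the number of `a`s matters, and only up to 3. Make a chain s0 → s1 → s2 → s3 advanced by each `a` (with s3 absorbing); every other symbol self-loops. The accepting set is {s2}.
4 states suffice.
        a   b  
>  s0   s1  s0 
   s1   s2  s1 
 * s2   s3  s2 
   s3   s3  s3 
(> = start, * = accepting)

start=s0 accept=s2 s0-a->s1 s0-b->s0 s1-a->s2 s1-b->s1 s2-a->s3 s2-b->s2 s3-a->s3 s3-b->s3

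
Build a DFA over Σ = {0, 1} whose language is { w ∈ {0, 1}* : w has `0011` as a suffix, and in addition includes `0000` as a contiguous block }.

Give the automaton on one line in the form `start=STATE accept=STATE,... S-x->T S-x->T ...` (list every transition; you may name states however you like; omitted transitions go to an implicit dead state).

start=S0 accept=S9 S0-0->S1 S0-1->S0 S1-0->S2 S1-1->S0 S2-0->S3 S2-1->S4 S3-0->S5 S3-1->S4 S4-0->S1 S4-1->S6 S5-0->S5 S5-1->S7 S6-0->S1 S6-1->S0 S7-0->S8 S7-1->S9 S8-0->S5 S8-1->S10 S9-0->S8 S9-1->S10 S10-0->S8 S10-1->S10

Handle the two conditions separately and then intersect. One (5 states) tracks how much of the suffix `0011` has currently been matched; the other (5 states) tracks whether and how much of `0000` has been seen. Each combined state is a pair, one component from each; accept when both components accept.
With 11 states:
          0    1  
>  S0     S1   S0 
   S1     S2   S0 
   S2     S3   S4 
   S3     S5   S4 
   S4     S1   S6 
   S5     S5   S7 
   S6     S1   S0 
   S7     S8   S9 
   S8     S5  S10 
 * S9     S8  S10 
   S10    S8  S10 
(> = start, * = accepting)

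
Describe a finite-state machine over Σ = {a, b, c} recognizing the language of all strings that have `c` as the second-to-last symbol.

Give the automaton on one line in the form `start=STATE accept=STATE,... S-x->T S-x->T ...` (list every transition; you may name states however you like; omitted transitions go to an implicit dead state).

A DFA must remember the last 2 symbols (since which symbol is second-to-last isn't known until the input ends). Use one state per possible window of the last ≤2 symbols; accept from those whose window starts with `c`.
13 states suffice.
          a    b    c  
>  q0     q1   q2   q3 
   q1     q4   q5   q6 
   q2     q7   q8   q9 
   q3    q10  q11  q12 
   q4     q4   q5   q6 
   q5     q7   q8   q9 
   q6    q10  q11  q12 
   q7     q4   q5   q6 
   q8     q7   q8   q9 
   q9    q10  q11  q12 
 * q10    q4   q5   q6 
 * q11    q7   q8   q9 
 * q12   q10  q11  q12 
(> = start, * = accepting)

start=q0 accept=q10,q11,q12 q0-a->q1 q0-b->q2 q0-c->q3 q1-a->q4 q1-b->q5 q1-c->q6 q2-a->q7 q2-b->q8 q2-c->q9 q3-a->q10 q3-b->q11 q3-c->q12 q4-a->q4 q4-b->q5 q4-c->q6 q5-a->q7 q5-b->q8 q5-c->q9 q6-a->q10 q6-b->q11 q6-c->q12 q7-a->q4 q7-b->q5 q7-c->q6 q8-a->q7 q8-b->q8 q8-c->q9 q9-a->q10 q9-b->q11 q9-c->q12 q10-a->q4 q10-b->q5 q10-c->q6 q11-a->q7 q11-b->q8 q11-c->q9 q12-a->q10 q12-b->q11 q12-c->q12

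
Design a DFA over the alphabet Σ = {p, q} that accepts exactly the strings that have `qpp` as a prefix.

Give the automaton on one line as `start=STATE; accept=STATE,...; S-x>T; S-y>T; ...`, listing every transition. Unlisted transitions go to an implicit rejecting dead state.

start=S0; accept=S3; S0-p>S4; S0-q>S1; S1-p>S2; S1-q>S4; S2-p>S3; S2-q>S4; S3-p>S3; S3-q>S3; S4-p>S4; S4-q>S4

Check the first 3 symbols one by one: S0 through S2 record how many have matched `qpp` so far; any wrong symbol goes to the dead state S4. After all 3 match we enter the accepting sink S3.
        p   q  
>  S0   S4  S1 
   S1   S2  S4 
   S2   S3  S4 
 * S3   S3  S3 
   S4   S4  S4 
(> = start, * = accepting)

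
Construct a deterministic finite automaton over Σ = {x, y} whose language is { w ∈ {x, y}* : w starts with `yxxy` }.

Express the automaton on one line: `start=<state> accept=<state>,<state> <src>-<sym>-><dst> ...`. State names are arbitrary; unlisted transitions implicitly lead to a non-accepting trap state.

start=q0 accept=q4 q0-x->q5 q0-y->q1 q1-x->q2 q1-y->q5 q2-x->q3 q2-y->q5 q3-x->q5 q3-y->q4 q4-x->q4 q4-y->q4 q5-x->q5 q5-y->q5

Check the first 4 symbols one by one: q0 through q3 record how many have matched `yxxy` so far; any wrong symbol goes to the dead state q5. After all 4 match we enter the accepting sink q4.
        x   y  
>  q0   q5  q1 
   q1   q2  q5 
   q2   q3  q5 
   q3   q5  q4 
 * q4   q4  q4 
   q5   q5  q5 
(> = start, * = accepting)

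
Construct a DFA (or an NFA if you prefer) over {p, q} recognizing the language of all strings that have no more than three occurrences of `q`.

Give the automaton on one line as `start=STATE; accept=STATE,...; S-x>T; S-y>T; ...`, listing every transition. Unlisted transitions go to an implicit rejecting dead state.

start=s0; accept=s0,s1,s2,s3; s0-p>s0; s0-q>s1; s1-p>s1; s1-q>s2; s2-p>s2; s2-q>s3; s3-p>s3; s3-q>s4; s4-p>s4; s4-q>s4

Count `q`s, saturating at 4: states s0 through s3 mean 0 through 3 `q`s seen; s4 means more than 3. Each `q` increments (capped at s4); other symbols loop. Accept from {s0, s1, s2, s3}.
With 5 states:
        p   q  
>* s0   s0  s1 
 * s1   s1  s2 
 * s2   s2  s3 
 * s3   s3  s4 
   s4   s4  s4 
(> = start, * = accepting)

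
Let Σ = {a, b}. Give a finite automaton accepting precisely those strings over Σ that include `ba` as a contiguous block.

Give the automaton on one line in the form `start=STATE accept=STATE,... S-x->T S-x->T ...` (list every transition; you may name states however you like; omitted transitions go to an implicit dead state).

Track how much of `ba` has been matched so far: state s0 is no progress, s2 is the absorbing accept state reached once `ba` has occurred. Intermediate states record partial matches; on a mismatch, fall back to the longest reusable overlap.
3 states suffice.
        a   b  
>  s0   s0  s1 
   s1   s2  s1 
 * s2   s2  s2 
(> = start, * = accepting)

start=s0 accept=s2 s0-a->s0 s0-b->s1 s1-a->s2 s1-b->s1 s2-a->s2 s2-b->s2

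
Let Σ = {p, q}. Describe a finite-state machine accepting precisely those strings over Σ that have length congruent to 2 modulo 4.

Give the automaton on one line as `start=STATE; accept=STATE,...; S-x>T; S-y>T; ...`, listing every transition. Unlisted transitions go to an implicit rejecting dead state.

Count input length modulo 4: every symbol advances one step around the cycle A → B → C → D → A. Accept at C.
       p  q 
>  A   B  B 
   B   C  C 
 * C   D  D 
   D   A  A 
(> = start, * = accepting)

start=A; accept=C; A-p>B; A-q>B; B-p>C; B-q>C; C-p>D; C-q>D; D-p>A; D-q>A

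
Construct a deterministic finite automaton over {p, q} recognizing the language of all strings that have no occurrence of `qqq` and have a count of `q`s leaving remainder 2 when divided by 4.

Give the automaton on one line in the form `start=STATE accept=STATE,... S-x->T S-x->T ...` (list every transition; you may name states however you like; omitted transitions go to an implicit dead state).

start=A accept=D,E,F A-p->A A-q->B B-p->C B-q->D C-p->C C-q->E D-p->F D-q->G E-p->F E-q->H F-p->F F-q->I G-p->G G-q->G H-p->J H-q->G I-p->J I-q->K J-p->J J-q->L K-p->A K-q->G L-p->A L-q->M M-p->C M-q->G

Handle the two conditions separately and then intersect. One (4 states) tracks partial matches of the forbidden pattern `qqq`; the other (4 states) tracks the count of `q`s modulo 4. Each combined state is a pair, one component from each; accept when both components accept. Minimizing collapses redundant product states.
A 13-state machine:
       p  q 
>  A   A  B 
   B   C  D 
   C   C  E 
 * D   F  G 
 * E   F  H 
 * F   F  I 
   G   G  G 
   H   J  G 
   I   J  K 
   J   J  L 
   K   A  G 
   L   A  M 
   M   C  G 
(> = start, * = accepting)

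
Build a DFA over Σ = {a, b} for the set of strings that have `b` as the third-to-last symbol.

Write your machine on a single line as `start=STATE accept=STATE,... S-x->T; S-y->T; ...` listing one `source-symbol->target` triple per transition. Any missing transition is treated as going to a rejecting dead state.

start=S0; accept=S11,S12,S13,S14; S0-a->S1; S0-b->S2; S1-a->S3; S1-b->S4; S2-a->S5; S2-b->S6; S3-a->S7; S3-b->S8; S4-a->S9; S4-b->S10; S5-a->S11; S5-b->S12; S6-a->S13; S6-b->S14; S7-a->S7; S7-b->S8; S8-a->S9; S8-b->S10; S9-a->S11; S9-b->S12; S10-a->S13; S10-b->S14; S11-a->S7; S11-b->S8; S12-a->S9; S12-b->S10; S13-a->S11; S13-b->S12; S14-a->S13; S14-b->S14

Because acceptance depends on a position counted from the end, the machine has to buffer the most recent 3 symbols. Make each state the string of the last up-to-3 symbols read; on input `x` shift the window left and append `x`. Accept when the buffered window has length 3 and begins with `b`.
A 15-state machine:
          a    b  
>  S0     S1   S2 
   S1     S3   S4 
   S2     S5   S6 
   S3     S7   S8 
   S4     S9  S10 
   S5    S11  S12 
   S6    S13  S14 
   S7     S7   S8 
   S8     S9  S10 
   S9    S11  S12 
   S10   S13  S14 
 * S11    S7   S8 
 * S12    S9  S10 
 * S13   S11  S12 
 * S14   S13  S14 
(> = start, * = accepting)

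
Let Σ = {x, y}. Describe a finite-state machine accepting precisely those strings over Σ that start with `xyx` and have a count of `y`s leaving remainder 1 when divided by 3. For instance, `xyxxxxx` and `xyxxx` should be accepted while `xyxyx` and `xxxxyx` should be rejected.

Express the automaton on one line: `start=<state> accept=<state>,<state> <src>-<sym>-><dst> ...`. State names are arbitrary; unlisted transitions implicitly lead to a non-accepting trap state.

Build one automaton per condition and run them in lockstep. One (5 states) tracks whether the input so far still matches the prefix `xyx`; the other (3 states) tracks the count of `y`s modulo 3. Each combined state is a pair, one component from each; accept when both components accept. After merging equivalent states the machine shrinks.
A 7-state machine:
        x   y  
>  s0   s1  s2 
   s1   s2  s3 
   s2   s2  s2 
   s3   s4  s2 
 * s4   s4  s5 
   s5   s5  s6 
   s6   s6  s4 
(> = start, * = accepting)

start=s0 accept=s4 s0-x->s1 s0-y->s2 s1-x->s2 s1-y->s3 s2-x->s2 s2-y->s2 s3-x->s4 s3-y->s2 s4-x->s4 s4-y->s5 s5-x->s5 s5-y->s6 s6-x->s6 s6-y->s4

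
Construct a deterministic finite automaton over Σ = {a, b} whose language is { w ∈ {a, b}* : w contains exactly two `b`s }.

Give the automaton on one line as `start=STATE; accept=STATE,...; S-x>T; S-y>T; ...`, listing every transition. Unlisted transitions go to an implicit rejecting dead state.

start=S0; accept=S2; S0-a>S0; S0-b>S1; S1-a>S1; S1-b>S2; S2-a>S2; S2-b>S3; S3-a>S3; S3-b>S3

Count `b`s, saturating at 3: states S0 through S2 mean 0 through 2 `b`s seen; S3 means more than 2. Each `b` increments (capped at S3); other symbols loop. Accept from {S2}.
4 states suffice.
        a   b  
>  S0   S0  S1 
   S1   S1  S2 
 * S2   S2  S3 
   S3   S3  S3 
(> = start, * = accepting)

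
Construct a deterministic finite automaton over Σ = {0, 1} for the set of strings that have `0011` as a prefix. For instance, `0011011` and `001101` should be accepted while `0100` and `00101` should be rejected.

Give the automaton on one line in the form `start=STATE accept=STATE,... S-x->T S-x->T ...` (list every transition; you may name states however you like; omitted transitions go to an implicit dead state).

Check the first 4 symbols one by one: A through D record how many have matched `0011` so far; any wrong symbol goes to the dead state F. After all 4 match we enter the accepting sink E.
6 states suffice.
       0  1 
>  A   B  F 
   B   C  F 
   C   F  D 
   D   F  E 
 * E   E  E 
   F   F  F 
(> = start, * = accepting)

start=A accept=E A-0->B A-1->F B-0->C B-1->F C-0->F C-1->D D-0->F D-1->E E-0->E E-1->E F-0->F F-1->F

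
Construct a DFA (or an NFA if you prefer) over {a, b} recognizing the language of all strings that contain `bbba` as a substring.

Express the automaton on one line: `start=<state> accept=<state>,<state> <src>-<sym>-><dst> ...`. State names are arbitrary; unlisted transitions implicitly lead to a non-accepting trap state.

States s0..s3 record the length of the longest prefix of `bbba` that matches the current input suffix. Reaching s4 means `bbba` has been seen, and we stay there forever. Accept from s4.
        a   b  
>  s0   s0  s1 
   s1   s0  s2 
   s2   s0  s3 
   s3   s4  s3 
 * s4   s4  s4 
(> = start, * = accepting)

start=s0 accept=s4 s0-a->s0 s0-b->s1 s1-a->s0 s1-b->s2 s2-a->s0 s2-b->s3 s3-a->s4 s3-b->s3 s4-a->s4 s4-b->s4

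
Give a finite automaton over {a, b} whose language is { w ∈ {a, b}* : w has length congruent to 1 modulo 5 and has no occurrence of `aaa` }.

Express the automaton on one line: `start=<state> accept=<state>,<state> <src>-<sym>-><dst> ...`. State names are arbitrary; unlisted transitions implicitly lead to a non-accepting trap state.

Run two small machines in parallel and take their product. One (5 states) tracks the input length modulo 5; the other (4 states) tracks partial matches of the forbidden pattern `aaa`. Each combined state is a pair, one component from each; accept when both components accept.
          a    b  
>  q0     q1   q2 
 * q1     q3   q4 
 * q2     q5   q4 
   q3     q6   q7 
   q4     q8   q7 
   q5     q9   q7 
   q6    q10  q10 
   q7    q11  q12 
   q8    q13  q12 
   q9    q10  q12 
   q10   q14  q14 
   q11   q15   q0 
   q12   q16   q0 
   q13   q14   q0 
   q14   q17  q17 
   q15   q17   q2 
   q16   q18   q2 
   q17   q19  q19 
 * q18   q19   q4 
   q19    q6   q6 
(> = start, * = accepting)

start=q0 accept=q1,q2,q18 q0-a->q1 q0-b->q2 q1-a->q3 q1-b->q4 q2-a->q5 q2-b->q4 q3-a->q6 q3-b->q7 q4-a->q8 q4-b->q7 q5-a->q9 q5-b->q7 q6-a->q10 q6-b->q10 q7-a->q11 q7-b->q12 q8-a->q13 q8-b->q12 q9-a->q10 q9-b->q12 q10-a->q14 q10-b->q14 q11-a->q15 q11-b->q0 q12-a->q16 q12-b->q0 q13-a->q14 q13-b->q0 q14-a->q17 q14-b->q17 q15-a->q17 q15-b->q2 q16-a->q18 q16-b->q2 q17-a->q19 q17-b->q19 q18-a->q19 q18-b->q4 q19-a->q6 q19-b->q6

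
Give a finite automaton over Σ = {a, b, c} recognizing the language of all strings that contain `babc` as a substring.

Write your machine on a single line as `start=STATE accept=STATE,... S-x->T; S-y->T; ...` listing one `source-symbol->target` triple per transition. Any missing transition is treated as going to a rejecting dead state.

States s0..s3 record the length of the longest prefix of `babc` that matches the current input suffix. Reaching s4 means `babc` has been seen, and we stay there forever. Accept from s4.
A 5-state machine:
        a   b   c  
>  s0   s0  s1  s0 
   s1   s2  s1  s0 
   s2   s0  s3  s0 
   s3   s2  s1  s4 
 * s4   s4  s4  s4 
(> = start, * = accepting)

start=s0; accept=s4; s0-a->s0; s0-b->s1; s0-c->s0; s1-a->s2; s1-b->s1; s1-c->s0; s2-a->s0; s2-b->s3; s2-c->s0; s3-a->s2; s3-b->s1; s3-c->s4; s4-a->s4; s4-b->s4; s4-c->s4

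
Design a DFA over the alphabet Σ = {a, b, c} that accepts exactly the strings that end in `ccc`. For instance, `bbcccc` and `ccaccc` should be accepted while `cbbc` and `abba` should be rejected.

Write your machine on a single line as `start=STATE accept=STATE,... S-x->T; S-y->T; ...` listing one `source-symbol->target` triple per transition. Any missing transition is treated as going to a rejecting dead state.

start=s0; accept=s3; s0-a->s0; s0-b->s0; s0-c->s1; s1-a->s0; s1-b->s0; s1-c->s2; s2-a->s0; s2-b->s0; s2-c->s3; s3-a->s0; s3-b->s0; s3-c->s3

Let each state record the length of the longest suffix of the input read so far that is also a prefix of `ccc`. s1 means the last symbol is `c`; s2 means the last 2 symbols are `cc`; s3 means the last 3 symbols are `ccc`. Accept only at s3, where the string currently ends in `ccc`.
4 states suffice.
        a   b   c  
>  s0   s0  s0  s1 
   s1   s0  s0  s2 
   s2   s0  s0  s3 
 * s3   s0  s0  s3 
(> = start, * = accepting)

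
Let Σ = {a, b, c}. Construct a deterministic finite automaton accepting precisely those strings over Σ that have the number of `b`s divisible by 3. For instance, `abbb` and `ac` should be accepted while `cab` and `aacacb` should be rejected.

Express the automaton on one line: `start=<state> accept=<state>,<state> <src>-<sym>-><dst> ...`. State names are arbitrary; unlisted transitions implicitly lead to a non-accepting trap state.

start=S0 accept=S0 S0-a->S0 S0-b->S1 S0-c->S0 S1-a->S1 S1-b->S2 S1-c->S1 S2-a->S2 S2-b->S0 S2-c->S2

Keep the running count of `b`s modulo 3: each `b` advances along the cycle S0 → S1 → S2 → S0 while other symbols loop. Accept at S0.
3 states suffice.
        a   b   c  
>* S0   S0  S1  S0 
   S1   S1  S2  S1 
   S2   S2  S0  S2 
(> = start, * = accepting)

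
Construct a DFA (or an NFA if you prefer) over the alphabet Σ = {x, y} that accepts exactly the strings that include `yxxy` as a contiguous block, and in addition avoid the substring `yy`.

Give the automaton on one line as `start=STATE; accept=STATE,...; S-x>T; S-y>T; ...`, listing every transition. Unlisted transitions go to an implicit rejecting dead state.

start=q0; accept=q6,q8; q0-x>q0; q0-y>q1; q1-x>q2; q1-y>q3; q2-x>q4; q2-y>q1; q3-x>q5; q3-y>q3; q4-x>q0; q4-y>q6; q5-x>q7; q5-y>q3; q6-x>q8; q6-y>q9; q7-x>q10; q7-y>q9; q8-x>q8; q8-y>q6; q9-x>q9; q9-y>q9; q10-x>q10; q10-y>q3

Run two small machines in parallel and take their product. The first has 5 states tracking whether and how much of `yxxy` has been seen; the second has 3 states tracking partial matches of the forbidden pattern `yy`. A product state is a pair (one from each), accepting exactly when both do.
An 11-state machine:
          x    y  
>  q0     q0   q1 
   q1     q2   q3 
   q2     q4   q1 
   q3     q5   q3 
   q4     q0   q6 
   q5     q7   q3 
 * q6     q8   q9 
   q7    q10   q9 
 * q8     q8   q6 
   q9     q9   q9 
   q10   q10   q3 
(> = start, * = accepting)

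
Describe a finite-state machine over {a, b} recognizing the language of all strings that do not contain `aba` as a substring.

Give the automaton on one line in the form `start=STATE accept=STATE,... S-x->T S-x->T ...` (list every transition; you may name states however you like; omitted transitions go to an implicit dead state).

Track partial matches of the forbidden pattern `aba`. State S3 is a dead state reached once `aba` has occurred; every other state accepts. S0 means no part of `aba` is currently matched.
4 states suffice.
        a   b  
>* S0   S1  S0 
 * S1   S1  S2 
 * S2   S3  S0 
   S3   S3  S3 
(> = start, * = accepting)

start=S0 accept=S0,S1,S2 S0-a->S1 S0-b->S0 S1-a->S1 S1-b->S2 S2-a->S3 S2-b->S0 S3-a->S3 S3-b->S3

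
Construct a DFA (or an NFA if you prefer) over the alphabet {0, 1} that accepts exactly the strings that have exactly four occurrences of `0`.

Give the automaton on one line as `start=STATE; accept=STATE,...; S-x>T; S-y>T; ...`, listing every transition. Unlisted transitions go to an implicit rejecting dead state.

start=S0; accept=S4; S0-0>S1; S0-1>S0; S1-0>S2; S1-1>S1; S2-0>S3; S2-1>S2; S3-0>S4; S3-1>S3; S4-0>S5; S4-1>S4; S5-0>S5; S5-1>S5

Count `0`s, saturating at 5: states S0 through S4 mean 0 through 4 `0`s seen; S5 means more than 4. Each `0` increments (capped at S5); other symbols loop. Accept from {S4}.
6 states suffice.
        0   1  
>  S0   S1  S0 
   S1   S2  S1 
   S2   S3  S2 
   S3   S4  S3 
 * S4   S5  S4 
   S5   S5  S5 
(> = start, * = accepting)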